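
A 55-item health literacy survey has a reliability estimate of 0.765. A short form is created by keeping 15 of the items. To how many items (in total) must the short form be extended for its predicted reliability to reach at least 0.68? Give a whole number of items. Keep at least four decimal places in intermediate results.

36

Short-form reliability: n = 15/55 = 0.2727; r_15 = n·r/(1+(n−1)r) ≈ 0.4703
Then solve for n' with r_old = 0.4703, r_target = 0.68: n' = 0.68(1 − 0.4703)/[0.4703(1 − 0.68)] = 2.3934
Total items = 2.3934 × 15 = 35.90, rounded up to 36.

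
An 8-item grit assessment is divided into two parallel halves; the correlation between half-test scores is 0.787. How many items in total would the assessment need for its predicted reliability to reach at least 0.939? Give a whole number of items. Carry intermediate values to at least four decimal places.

r_full = 2(0.787)/(1 + 0.787) = 0.8808
n = r_tgt(1 − r_full) / [r_full(1 − r_tgt)] = 0.939 × 0.1192 / (0.8808 × 0.061) ≈ 2.0832
Items = 2.0832 × 8 ≈ 16.67 → 17

17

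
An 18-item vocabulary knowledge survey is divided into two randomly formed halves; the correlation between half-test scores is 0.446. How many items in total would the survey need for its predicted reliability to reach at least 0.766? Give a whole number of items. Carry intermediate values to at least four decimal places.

37

r_full = 2(0.446)/(1 + 0.446) = 0.6169
n = r_tgt(1 − r_full) / [r_full(1 − r_tgt)] = 0.766 × 0.3831 / (0.6169 × 0.234) ≈ 2.0329
Required items = 2.0329 × 18 = 36.59, so 37 items.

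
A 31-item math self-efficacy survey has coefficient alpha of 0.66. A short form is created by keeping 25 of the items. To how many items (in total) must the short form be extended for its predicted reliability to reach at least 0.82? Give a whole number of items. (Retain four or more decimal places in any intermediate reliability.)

73

First, r for the 25-item form: n = 25/31 = 0.8065, so r_25 = 0.8065·0.66/(1 + (0.8065 − 1)·0.66) = 0.6102
Length factor from the short form to reach 0.82: n' = 0.82(1 − 0.6102) / [0.6102(1 − 0.82)] ≈ 2.9101
Items = 2.9101 × 25 ≈ 72.75 → 73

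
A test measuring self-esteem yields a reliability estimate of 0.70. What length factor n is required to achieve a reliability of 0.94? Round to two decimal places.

n = 0.94 × (1 − 0.70) / [ 0.70 × (1 − 0.94) ]
  = 0.2820 / 0.0420 = 6.7143

6.71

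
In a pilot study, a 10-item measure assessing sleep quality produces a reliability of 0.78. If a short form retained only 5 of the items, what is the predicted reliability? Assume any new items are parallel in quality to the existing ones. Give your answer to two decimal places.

0.64

Length ratio n = 5/10 = 0.5
r_new = (0.5 × 0.78) / (1 + (0.5 − 1) × 0.78)
r_new = 0.3900 / 0.6100 ≈ 0.6393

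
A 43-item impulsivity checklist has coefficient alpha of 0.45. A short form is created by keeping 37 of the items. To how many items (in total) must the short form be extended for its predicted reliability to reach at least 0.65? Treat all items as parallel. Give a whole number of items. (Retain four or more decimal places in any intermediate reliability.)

98

Short-form reliability: n = 37/43 = 0.8605; r_37 = n·r/(1+(n−1)r) ≈ 0.4132
Then solve for n' with r_old = 0.4132, r_target = 0.65: n' = 0.65(1 − 0.4132)/[0.4132(1 − 0.65)] = 2.6374
Total items = 2.6374 × 37 = 97.58, rounded up to 98.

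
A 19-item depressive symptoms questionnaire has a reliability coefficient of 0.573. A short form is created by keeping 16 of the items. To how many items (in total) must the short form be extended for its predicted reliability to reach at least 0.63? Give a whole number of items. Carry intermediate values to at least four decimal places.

25

Short-form reliability: n = 16/19 = 0.8421; r_16 = n·r/(1+(n−1)r) ≈ 0.5305
Then solve for n' with r_old = 0.5305, r_target = 0.63: n' = 0.63(1 − 0.5305)/[0.5305(1 − 0.63)] = 1.5069
Total items = 1.5069 × 16 = 24.11, rounded up to 25.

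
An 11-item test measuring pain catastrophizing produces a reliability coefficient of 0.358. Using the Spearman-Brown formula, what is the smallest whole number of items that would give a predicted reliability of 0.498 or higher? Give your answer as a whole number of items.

20

Invert Spearman-Brown to solve for n:
n = r*(1 − r) / [ r (1 − r*) ]
n = 0.498 × (1 − 0.358) / [ 0.358 × (1 − 0.498) ]
  = 0.319716 / 0.179716 = 1.7790
1.7790 × 11 = 19.57 → 20 items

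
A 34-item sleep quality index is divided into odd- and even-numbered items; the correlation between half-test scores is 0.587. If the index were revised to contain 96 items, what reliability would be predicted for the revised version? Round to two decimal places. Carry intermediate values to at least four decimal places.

0.89

Spearman-Brown correction (n = 2): r_full = 2·0.587/(1 + 0.587) = 0.7398
Length factor from 34 to 96 items: n = 96/34 = 2.8235
r_new = n·r_full / (1 + (n − 1)·r_full) = 2.0888 / 2.3490 ≈ 0.8892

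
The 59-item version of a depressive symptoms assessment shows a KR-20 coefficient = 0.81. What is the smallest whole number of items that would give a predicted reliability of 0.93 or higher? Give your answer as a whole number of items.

184

n = 0.93(1 − 0.81) / [0.81(1 − 0.93)]
n = 0.1767 / 0.0567 ≈ 3.1164
Items needed = n × 59 = 3.1164 × 59 ≈ 183.87 → round up to 184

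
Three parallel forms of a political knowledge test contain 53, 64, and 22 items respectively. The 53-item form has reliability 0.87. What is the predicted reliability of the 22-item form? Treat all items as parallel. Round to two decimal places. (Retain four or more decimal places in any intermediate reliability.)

The 64-item form is not needed; work directly from the 53-item form with n = 22/53 = 0.4151.
r_{22} = n·r / (1 + (n − 1)·r) = 0.3611 / 0.4911 ≈ 0.7353

0.74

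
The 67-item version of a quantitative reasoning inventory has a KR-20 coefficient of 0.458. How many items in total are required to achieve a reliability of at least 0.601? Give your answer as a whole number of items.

120

n = 0.601 × (1 − 0.458) / [ 0.458 × (1 − 0.601) ]
  = 0.325742 / 0.182742 = 1.7825
So the test needs 1.7825 × 67 ≈ 119.43 items; rounding up, 120.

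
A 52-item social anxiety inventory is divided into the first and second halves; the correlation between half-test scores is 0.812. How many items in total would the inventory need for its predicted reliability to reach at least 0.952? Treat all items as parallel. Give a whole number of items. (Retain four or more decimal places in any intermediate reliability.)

Corrected full-test reliability: r_full = 2 × 0.812 / (1 + 0.812) ≈ 0.8962
Solve Spearman-Brown for n: n = 0.952(1 − 0.8962) / [0.8962(1 − 0.952)] = 2.2971
Required items = 2.2971 × 52 = 119.45, so 120 items.

120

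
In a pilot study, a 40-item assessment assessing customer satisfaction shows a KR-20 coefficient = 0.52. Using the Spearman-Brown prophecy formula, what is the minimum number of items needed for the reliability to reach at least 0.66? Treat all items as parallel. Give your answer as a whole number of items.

72

Spearman-Brown solved for the length factor n:
n = r_target (1 − r_old) / [ r_old (1 − r_target) ]
n = 0.66(1 − 0.52) / [0.52(1 − 0.66)]
  = 0.3168 / 0.1768 = 1.7919
So the test needs 1.7919 × 40 ≈ 71.68 items; rounding up, 72.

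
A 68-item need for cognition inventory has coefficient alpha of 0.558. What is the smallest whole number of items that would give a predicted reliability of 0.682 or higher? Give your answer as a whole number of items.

116

Invert Spearman-Brown to solve for n:
n = r*(1 − r) / [ r (1 − r*) ]
n = [0.682 × 0.442] / [0.558 × 0.318]
  = 0.301444 / 0.177444 = 1.6988
So the test needs 1.6988 × 68 ≈ 115.52 items; rounding up, 116.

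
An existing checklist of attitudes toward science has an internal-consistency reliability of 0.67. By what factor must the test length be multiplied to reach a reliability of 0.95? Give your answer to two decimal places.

Rearranging the Spearman-Brown formula for n,
n = r*(1 − r) / [ r (1 − r*) ]
n = 0.95(1 − 0.67) / [0.67(1 − 0.95)]
  = 0.3135 / 0.0335 = 9.3582

9.36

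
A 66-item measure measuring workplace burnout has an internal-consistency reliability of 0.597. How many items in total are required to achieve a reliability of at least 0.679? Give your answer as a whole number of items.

n = 0.679 × (1 − 0.597) / [ 0.597 × (1 − 0.679) ]
  = 0.273637 / 0.191637 = 1.4279
So the test needs 1.4279 × 66 ≈ 94.24 items; rounding up, 95.

95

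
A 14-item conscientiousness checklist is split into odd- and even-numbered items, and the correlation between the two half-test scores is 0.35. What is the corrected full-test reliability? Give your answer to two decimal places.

0.52

Apply the Spearman-Brown correction with n = 2:
r_full = 2(0.35) / (1 + 0.35)
r_full = 0.7000 / 1.3500 ≈ 0.5185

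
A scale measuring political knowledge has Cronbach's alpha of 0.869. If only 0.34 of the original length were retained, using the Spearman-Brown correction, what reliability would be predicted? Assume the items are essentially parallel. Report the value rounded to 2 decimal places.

0.69

r_new = (0.34 × 0.869) / (1 + (0.34 − 1) × 0.869)
r_new = 0.2955 / 0.4265 ≈ 0.6928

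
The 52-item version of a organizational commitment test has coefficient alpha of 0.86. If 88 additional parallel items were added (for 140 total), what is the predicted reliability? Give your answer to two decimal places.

0.94

n = 140/52 = 2.6923
r_new = (2.6923 × 0.86) / (1 + (2.6923 − 1) × 0.86)
r_new = 2.3154 / 2.4554 ≈ 0.9430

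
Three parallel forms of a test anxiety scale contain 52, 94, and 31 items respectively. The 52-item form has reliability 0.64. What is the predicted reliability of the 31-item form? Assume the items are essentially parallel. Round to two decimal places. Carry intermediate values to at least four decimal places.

The 94-item form is not needed; work directly from the 52-item form with n = 31/52 = 0.5962.
r_{31} = n·r / (1 + (n − 1)·r) = 0.3816 / 0.7416 ≈ 0.5146

0.51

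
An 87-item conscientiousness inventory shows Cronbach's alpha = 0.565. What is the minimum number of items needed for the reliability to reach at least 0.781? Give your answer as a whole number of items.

Spearman-Brown solved for the length factor n:
n = r*(1 − r) / [ r (1 − r*) ]
n = [0.781 × 0.435] / [0.565 × 0.219]
n = 0.339735 / 0.123735 ≈ 2.7457
Items needed = n × 87 = 2.7457 × 87 ≈ 238.88 → round up to 239

239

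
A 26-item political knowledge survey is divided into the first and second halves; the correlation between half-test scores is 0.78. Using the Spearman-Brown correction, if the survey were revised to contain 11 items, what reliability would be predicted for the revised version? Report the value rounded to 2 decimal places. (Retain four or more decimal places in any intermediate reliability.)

0.75

Spearman-Brown correction (n = 2): r_full = 2·0.78/(1 + 0.78) = 0.8764
Then adjust to 11 items: n = 11/26 = 0.4231
r_new = n·r_full / (1 + (n − 1)·r_full) = 0.3708 / 0.4944 ≈ 0.7500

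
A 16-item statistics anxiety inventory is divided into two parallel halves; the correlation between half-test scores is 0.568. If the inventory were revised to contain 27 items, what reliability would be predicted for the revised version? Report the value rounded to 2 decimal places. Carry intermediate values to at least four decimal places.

0.82

Spearman-Brown correction (n = 2): r_full = 2·0.568/(1 + 0.568) = 0.7245
Length factor from 16 to 27 items: n = 27/16 = 1.6875
r_new = n·r_full / (1 + (n − 1)·r_full) = 1.2226 / 1.4981 ≈ 0.8161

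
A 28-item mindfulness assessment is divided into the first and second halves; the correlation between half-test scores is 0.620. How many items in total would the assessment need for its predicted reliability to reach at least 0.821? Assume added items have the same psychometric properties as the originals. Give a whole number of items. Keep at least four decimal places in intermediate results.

r_full = 2(0.620)/(1 + 0.620) = 0.7654
n = r_tgt(1 − r_full) / [r_full(1 − r_tgt)] = 0.821 × 0.2346 / (0.7654 × 0.179) ≈ 1.4058
Items = 1.4058 × 28 ≈ 39.36 → 40

40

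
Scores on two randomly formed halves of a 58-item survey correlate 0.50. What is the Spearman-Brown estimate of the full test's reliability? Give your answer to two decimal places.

The full test is twice the length of either half (n = 2).
r_full = 2(0.50) / (1 + 0.50)
r_full = 1.0000 / 1.5000 ≈ 0.6667

0.67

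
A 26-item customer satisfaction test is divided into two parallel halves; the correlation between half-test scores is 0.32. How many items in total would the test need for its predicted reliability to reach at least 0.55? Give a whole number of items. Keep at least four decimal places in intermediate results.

Corrected full-test reliability: r_full = 2 × 0.32 / (1 + 0.32) ≈ 0.4848
n = r_tgt(1 − r_full) / [r_full(1 − r_tgt)] = 0.55 × 0.5152 / (0.4848 × 0.45) ≈ 1.2989
Required items = 1.2989 × 26 = 33.77, so 34 items.

34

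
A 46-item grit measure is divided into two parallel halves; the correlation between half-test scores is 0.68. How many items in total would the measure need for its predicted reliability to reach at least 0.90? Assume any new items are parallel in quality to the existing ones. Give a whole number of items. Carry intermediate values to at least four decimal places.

r_full = 2(0.68)/(1 + 0.68) = 0.8095
n = r_tgt(1 − r_full) / [r_full(1 − r_tgt)] = 0.90 × 0.1905 / (0.8095 × 0.10) ≈ 2.1180
Items = 2.1180 × 46 ≈ 97.43 → 98

98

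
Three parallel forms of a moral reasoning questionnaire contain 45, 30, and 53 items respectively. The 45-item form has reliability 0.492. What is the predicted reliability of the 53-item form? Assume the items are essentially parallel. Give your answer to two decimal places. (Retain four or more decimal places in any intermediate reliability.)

0.53

The 30-item form is not needed; work directly from the 45-item form with n = 53/45 = 1.1778.
r_{53} = n·r / (1 + (n − 1)·r) = 0.5795 / 1.0875 ≈ 0.5329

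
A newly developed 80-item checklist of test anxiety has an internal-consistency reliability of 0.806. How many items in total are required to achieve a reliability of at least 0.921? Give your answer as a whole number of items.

n = [0.921 × 0.194] / [0.806 × 0.079]
n = 0.178674 / 0.063674 ≈ 2.8061
Items needed = n × 80 = 2.8061 × 80 ≈ 224.49 → round up to 225

225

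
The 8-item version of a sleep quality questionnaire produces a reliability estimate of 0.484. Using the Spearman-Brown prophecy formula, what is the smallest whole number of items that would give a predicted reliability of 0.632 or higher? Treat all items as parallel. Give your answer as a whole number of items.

Invert Spearman-Brown to solve for n:
n = r*(1 − r) / [ r (1 − r*) ]
n = 0.632(1 − 0.484) / [0.484(1 − 0.632)]
n = 0.326112 / 0.178112 ≈ 1.8309
So the test needs 1.8309 × 8 ≈ 14.65 items; rounding up, 15.

15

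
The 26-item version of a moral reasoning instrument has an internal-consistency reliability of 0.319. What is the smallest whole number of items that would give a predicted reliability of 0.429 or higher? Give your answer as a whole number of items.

Rearranging the Spearman-Brown formula for n,
n = r*(1 − r) / [ r (1 − r*) ]
n = [0.429 × 0.681] / [0.319 × 0.571]
n = 0.292149 / 0.182149 ≈ 1.6039
1.6039 × 26 = 41.70 → 42 items

42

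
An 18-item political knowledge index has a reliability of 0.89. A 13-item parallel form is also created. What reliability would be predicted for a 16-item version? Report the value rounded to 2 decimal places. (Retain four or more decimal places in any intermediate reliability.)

Only the ratio of lengths matters: n = 16/18 = 0.8889
r_{16} = n·r / (1 + (n − 1)·r) = 0.7911 / 0.9011 ≈ 0.8779

0.88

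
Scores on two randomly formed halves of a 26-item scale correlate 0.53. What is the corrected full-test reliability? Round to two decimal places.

Apply the Spearman-Brown correction with n = 2:
r_full = 2r_hh / (1 + r_hh) = 2 × 0.53 / (1 + 0.53)
       = 1.0600 / 1.5300 = 0.6928

0.69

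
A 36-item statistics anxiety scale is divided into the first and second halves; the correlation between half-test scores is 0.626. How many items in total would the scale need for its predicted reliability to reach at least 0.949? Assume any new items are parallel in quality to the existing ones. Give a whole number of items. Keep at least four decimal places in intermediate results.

201

Corrected full-test reliability: r_full = 2 × 0.626 / (1 + 0.626) ≈ 0.7700
n = r_tgt(1 − r_full) / [r_full(1 − r_tgt)] = 0.949 × 0.2300 / (0.7700 × 0.051) ≈ 5.5582
Required items = 5.5582 × 36 = 200.10, so 201 items.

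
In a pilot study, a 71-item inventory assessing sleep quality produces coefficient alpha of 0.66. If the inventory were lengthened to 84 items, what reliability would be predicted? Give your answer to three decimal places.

0.697

The new length is 84/71 = 1.1831 times the old.
r_new = (1.1831 × 0.66) / (1 + (1.1831 − 1) × 0.66)
     = 0.7808 / 1.1208 = 0.6966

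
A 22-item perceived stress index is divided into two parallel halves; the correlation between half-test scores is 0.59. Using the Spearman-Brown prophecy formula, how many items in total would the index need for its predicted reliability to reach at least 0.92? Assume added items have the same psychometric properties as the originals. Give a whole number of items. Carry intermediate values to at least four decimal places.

88

Corrected full-test reliability: r_full = 2 × 0.59 / (1 + 0.59) ≈ 0.7421
n = r_tgt(1 − r_full) / [r_full(1 − r_tgt)] = 0.92 × 0.2579 / (0.7421 × 0.08) ≈ 3.9966
Items = 3.9966 × 22 ≈ 87.93 → 88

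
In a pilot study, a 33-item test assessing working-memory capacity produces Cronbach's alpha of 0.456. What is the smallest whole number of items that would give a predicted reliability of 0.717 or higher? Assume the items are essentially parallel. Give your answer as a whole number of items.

n = 0.717(1 − 0.456) / [0.456(1 − 0.717)]
  = 0.390048 / 0.129048 = 3.0225
Items needed = n × 33 = 3.0225 × 33 ≈ 99.74 → round up to 100

100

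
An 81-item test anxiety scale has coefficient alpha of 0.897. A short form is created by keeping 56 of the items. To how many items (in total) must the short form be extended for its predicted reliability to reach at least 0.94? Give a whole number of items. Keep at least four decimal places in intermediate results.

Short-form reliability: n = 56/81 = 0.6914; r_56 = n·r/(1+(n−1)r) ≈ 0.8576
Then solve for n' with r_old = 0.8576, r_target = 0.94: n' = 0.94(1 − 0.8576)/[0.8576(1 − 0.94)] = 2.6014
Items = 2.6014 × 56 ≈ 145.68 → 146

146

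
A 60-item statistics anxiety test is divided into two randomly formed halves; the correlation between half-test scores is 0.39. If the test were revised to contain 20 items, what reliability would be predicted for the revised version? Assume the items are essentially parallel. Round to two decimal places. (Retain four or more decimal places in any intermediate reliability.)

Spearman-Brown correction (n = 2): r_full = 2·0.39/(1 + 0.39) = 0.5612
Length factor from 60 to 20 items: n = 20/60 = 0.3333
r_new = n·r_full / (1 + (n − 1)·r_full) = 0.1870 / 0.6258 ≈ 0.2988

0.30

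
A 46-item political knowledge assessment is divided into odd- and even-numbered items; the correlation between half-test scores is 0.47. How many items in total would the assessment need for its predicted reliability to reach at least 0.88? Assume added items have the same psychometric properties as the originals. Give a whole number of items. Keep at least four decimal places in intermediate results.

Corrected full-test reliability: r_full = 2 × 0.47 / (1 + 0.47) ≈ 0.6395
Solve Spearman-Brown for n: n = 0.88(1 − 0.6395) / [0.6395(1 − 0.88)] = 4.1340
Items = 4.1340 × 46 ≈ 190.16 → 191

191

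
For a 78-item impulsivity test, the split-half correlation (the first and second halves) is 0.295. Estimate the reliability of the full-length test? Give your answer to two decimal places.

0.46

Each half is half the length of the full test, so the full test is n = 2 times a half.
r_full = 2(0.295) / (1 + 0.295)
       = 0.5900 / 1.2950 = 0.4556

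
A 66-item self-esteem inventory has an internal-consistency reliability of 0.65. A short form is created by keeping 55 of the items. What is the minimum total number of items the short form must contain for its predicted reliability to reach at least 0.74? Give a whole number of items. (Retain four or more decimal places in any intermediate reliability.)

102

Short-form reliability: n = 55/66 = 0.8333; r_55 = n·r/(1+(n−1)r) ≈ 0.6075
Length factor from the short form to reach 0.74: n' = 0.74(1 − 0.6075) / [0.6075(1 − 0.74)] ≈ 1.8389
Total items = 1.8389 × 55 = 101.14, rounded up to 102.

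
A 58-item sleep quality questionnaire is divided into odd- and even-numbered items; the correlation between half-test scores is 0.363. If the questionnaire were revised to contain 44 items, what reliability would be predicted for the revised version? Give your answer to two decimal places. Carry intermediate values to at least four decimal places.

Full-test reliability from the split-half r: r_full = 2(0.363)/(1 + 0.363) = 0.5326
Then adjust to 44 items: n = 44/58 = 0.7586
r_new = n·r_full / (1 + (n − 1)·r_full) = 0.4040 / 0.8714 ≈ 0.4636

0.46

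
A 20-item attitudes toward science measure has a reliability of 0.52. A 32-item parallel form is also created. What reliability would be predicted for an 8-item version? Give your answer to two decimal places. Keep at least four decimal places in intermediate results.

Only the ratio of lengths matters: n = 8/20 = 0.4000
r_{8} = n·r / (1 + (n − 1)·r) = 0.2080 / 0.6880 ≈ 0.3023

0.30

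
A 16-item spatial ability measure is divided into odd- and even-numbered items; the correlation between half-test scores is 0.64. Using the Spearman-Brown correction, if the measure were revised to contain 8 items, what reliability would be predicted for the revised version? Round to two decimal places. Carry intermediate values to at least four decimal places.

0.64

Full-test reliability from the split-half r: r_full = 2(0.64)/(1 + 0.64) = 0.7805
Then adjust to 8 items: n = 8/16 = 0.5000
r_new = n·r_full / (1 + (n − 1)·r_full) = 0.3902 / 0.6098 ≈ 0.6399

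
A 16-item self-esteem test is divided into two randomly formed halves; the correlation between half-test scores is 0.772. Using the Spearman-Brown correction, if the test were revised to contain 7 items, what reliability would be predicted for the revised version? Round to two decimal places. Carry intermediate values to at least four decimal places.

0.75

First correct the split-half correlation to full-test reliability: r_full = 2 × 0.772 / (1 + 0.772) ≈ 0.8713
Then adjust to 7 items: n = 7/16 = 0.4375
r_new = n·r_full / (1 + (n − 1)·r_full) = 0.3812 / 0.5099 ≈ 0.7476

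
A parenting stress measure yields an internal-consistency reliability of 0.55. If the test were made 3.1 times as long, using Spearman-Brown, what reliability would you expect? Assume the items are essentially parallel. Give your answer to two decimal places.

0.79

Spearman-Brown: r_new = n·r / (1 + (n − 1)·r)
r_new = (3.1 × 0.55) / (1 + (3.1 − 1) × 0.55)
     = 1.7050 / 2.1550 = 0.7912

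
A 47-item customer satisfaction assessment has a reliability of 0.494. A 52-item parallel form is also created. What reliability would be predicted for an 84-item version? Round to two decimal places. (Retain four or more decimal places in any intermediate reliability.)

The 52-item form is not needed; work directly from the 47-item form with n = 84/47 = 1.7872.
r_{84} = n·r / (1 + (n − 1)·r) = 0.8829 / 1.3889 ≈ 0.6357

0.64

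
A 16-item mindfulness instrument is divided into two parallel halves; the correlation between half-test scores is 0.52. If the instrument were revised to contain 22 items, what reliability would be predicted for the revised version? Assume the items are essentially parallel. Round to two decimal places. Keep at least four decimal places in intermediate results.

0.75

Full-test reliability from the split-half r: r_full = 2(0.52)/(1 + 0.52) = 0.6842
Length factor from 16 to 22 items: n = 22/16 = 1.3750
r_new = n·r_full / (1 + (n − 1)·r_full) = 0.9408 / 1.2566 ≈ 0.7487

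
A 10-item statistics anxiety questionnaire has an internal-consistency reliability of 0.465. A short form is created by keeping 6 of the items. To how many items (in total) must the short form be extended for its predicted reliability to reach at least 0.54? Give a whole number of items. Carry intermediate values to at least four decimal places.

14

Short-form reliability: n = 6/10 = 0.6000; r_6 = n·r/(1+(n−1)r) ≈ 0.3428
Length factor from the short form to reach 0.54: n' = 0.54(1 − 0.3428) / [0.3428(1 − 0.54)] ≈ 2.2506
Total items = 2.2506 × 6 = 13.50, rounded up to 14.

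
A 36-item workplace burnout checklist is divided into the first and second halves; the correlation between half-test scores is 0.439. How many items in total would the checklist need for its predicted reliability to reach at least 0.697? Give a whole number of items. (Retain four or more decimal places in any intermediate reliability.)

53

Corrected full-test reliability: r_full = 2 × 0.439 / (1 + 0.439) ≈ 0.6101
n = r_tgt(1 − r_full) / [r_full(1 − r_tgt)] = 0.697 × 0.3899 / (0.6101 × 0.303) ≈ 1.4701
Required items = 1.4701 × 36 = 52.92, so 53 items.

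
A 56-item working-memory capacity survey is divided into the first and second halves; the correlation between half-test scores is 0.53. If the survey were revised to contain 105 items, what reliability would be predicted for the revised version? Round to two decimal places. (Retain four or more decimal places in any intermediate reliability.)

First correct the split-half correlation to full-test reliability: r_full = 2 × 0.53 / (1 + 0.53) ≈ 0.6928
Length factor from 56 to 105 items: n = 105/56 = 1.8750
r_new = n·r_full / (1 + (n − 1)·r_full) = 1.2990 / 1.6062 ≈ 0.8087

0.81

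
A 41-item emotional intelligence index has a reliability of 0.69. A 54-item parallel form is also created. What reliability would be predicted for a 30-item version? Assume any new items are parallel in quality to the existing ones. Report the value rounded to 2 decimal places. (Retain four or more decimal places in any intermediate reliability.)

0.62

Only the ratio of lengths matters: n = 30/41 = 0.7317
r_{30} = n·r / (1 + (n − 1)·r) = 0.5049 / 0.8149 ≈ 0.6196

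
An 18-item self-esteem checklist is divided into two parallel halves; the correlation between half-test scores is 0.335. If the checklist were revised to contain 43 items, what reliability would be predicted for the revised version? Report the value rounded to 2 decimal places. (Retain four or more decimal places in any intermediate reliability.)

0.71

Full-test reliability from the split-half r: r_full = 2(0.335)/(1 + 0.335) = 0.5019
Length factor from 18 to 43 items: n = 43/18 = 2.3889
r_new = n·r_full / (1 + (n − 1)·r_full) = 1.1990 / 1.6971 ≈ 0.7065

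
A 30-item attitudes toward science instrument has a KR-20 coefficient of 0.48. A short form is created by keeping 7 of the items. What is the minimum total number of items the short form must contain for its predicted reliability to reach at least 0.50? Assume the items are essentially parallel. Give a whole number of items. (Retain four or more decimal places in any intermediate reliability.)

33

First, r for the 7-item form: n = 7/30 = 0.2333, so r_7 = 0.2333·0.48/(1 + (0.2333 − 1)·0.48) = 0.1772
Then solve for n' with r_old = 0.1772, r_target = 0.50: n' = 0.50(1 − 0.1772)/[0.1772(1 − 0.50)] = 4.6433
Items = 4.6433 × 7 ≈ 32.50 → 33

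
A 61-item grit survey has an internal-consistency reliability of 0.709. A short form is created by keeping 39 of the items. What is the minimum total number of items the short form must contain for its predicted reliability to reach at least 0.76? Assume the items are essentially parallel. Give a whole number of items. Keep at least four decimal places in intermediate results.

First, r for the 39-item form: n = 39/61 = 0.6393, so r_39 = 0.6393·0.709/(1 + (0.6393 − 1)·0.709) = 0.6090
Length factor from the short form to reach 0.76: n' = 0.76(1 − 0.6090) / [0.6090(1 − 0.76)] ≈ 2.0331
Items = 2.0331 × 39 ≈ 79.29 → 80

80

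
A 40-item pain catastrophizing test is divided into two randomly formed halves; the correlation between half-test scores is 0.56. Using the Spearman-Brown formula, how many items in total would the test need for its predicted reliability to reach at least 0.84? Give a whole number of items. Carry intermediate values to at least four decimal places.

Corrected full-test reliability: r_full = 2 × 0.56 / (1 + 0.56) ≈ 0.7179
n = r_tgt(1 − r_full) / [r_full(1 − r_tgt)] = 0.84 × 0.2821 / (0.7179 × 0.16) ≈ 2.0630
Required items = 2.0630 × 40 = 82.52, so 83 items.

83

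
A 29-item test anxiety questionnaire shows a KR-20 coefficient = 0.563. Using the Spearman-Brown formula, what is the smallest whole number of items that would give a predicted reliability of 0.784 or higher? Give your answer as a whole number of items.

82

Spearman-Brown solved for the length factor n:
n = r*(1 − r) / [ r (1 − r*) ]
n = 0.784(1 − 0.563) / [0.563(1 − 0.784)]
  = 0.342608 / 0.121608 = 2.8173
So the test needs 2.8173 × 29 ≈ 81.70 items; rounding up, 82.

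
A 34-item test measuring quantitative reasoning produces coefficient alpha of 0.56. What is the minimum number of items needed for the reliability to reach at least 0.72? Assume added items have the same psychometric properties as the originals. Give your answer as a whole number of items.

69

Rearranging the Spearman-Brown formula for n,
n = r_target (1 − r_old) / [ r_old (1 − r_target) ]
n = 0.72(1 − 0.56) / [0.56(1 − 0.72)]
  = 0.3168 / 0.1568 = 2.0204
So the test needs 2.0204 × 34 ≈ 68.69 items; rounding up, 69.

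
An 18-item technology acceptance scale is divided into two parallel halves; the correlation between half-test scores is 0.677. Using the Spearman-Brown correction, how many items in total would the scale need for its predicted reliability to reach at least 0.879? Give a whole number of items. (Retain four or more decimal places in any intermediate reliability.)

r_full = 2(0.677)/(1 + 0.677) = 0.8074
Solve Spearman-Brown for n: n = 0.879(1 − 0.8074) / [0.8074(1 − 0.879)] = 1.7329
Required items = 1.7329 × 18 = 31.19, so 32 items.

32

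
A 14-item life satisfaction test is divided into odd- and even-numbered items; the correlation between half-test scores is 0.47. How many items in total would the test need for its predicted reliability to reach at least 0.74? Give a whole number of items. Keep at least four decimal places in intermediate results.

r_full = 2(0.47)/(1 + 0.47) = 0.6395
Solve Spearman-Brown for n: n = 0.74(1 − 0.6395) / [0.6395(1 − 0.74)] = 1.6044
Items = 1.6044 × 14 ≈ 22.46 → 23

23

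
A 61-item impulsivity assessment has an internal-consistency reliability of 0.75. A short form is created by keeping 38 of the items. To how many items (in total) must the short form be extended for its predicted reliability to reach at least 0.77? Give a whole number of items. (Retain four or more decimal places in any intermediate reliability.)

69

Short-form reliability: n = 38/61 = 0.6230; r_38 = n·r/(1+(n−1)r) ≈ 0.6514
Length factor from the short form to reach 0.77: n' = 0.77(1 − 0.6514) / [0.6514(1 − 0.77)] ≈ 1.7916
Items = 1.7916 × 38 ≈ 68.08 → 69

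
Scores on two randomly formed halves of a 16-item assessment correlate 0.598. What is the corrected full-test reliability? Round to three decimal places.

0.748

Each half is half the length of the full test, so the full test is n = 2 times a half.
r_full = 2r_hh / (1 + r_hh) = 2 × 0.598 / (1 + 0.598)
       = 1.1960 / 1.5980 = 0.7484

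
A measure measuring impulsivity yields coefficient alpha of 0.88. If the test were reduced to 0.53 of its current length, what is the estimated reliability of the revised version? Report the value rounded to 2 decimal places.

0.80

Spearman-Brown: r_new = n·r / (1 + (n − 1)·r)
r_new = (0.53 × 0.88) / (1 + (0.53 − 1) × 0.88)
     = 0.4664 / 0.5864 = 0.7954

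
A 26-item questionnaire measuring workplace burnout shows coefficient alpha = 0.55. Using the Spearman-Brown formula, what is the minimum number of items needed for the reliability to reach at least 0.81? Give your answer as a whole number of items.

91

Rearranging the Spearman-Brown formula for n,
n = r*(1 − r) / [ r (1 − r*) ]
n = 0.81 × (1 − 0.55) / [ 0.55 × (1 − 0.81) ]
n = 0.3645 / 0.1045 ≈ 3.4880
3.4880 × 26 = 90.69 → 91 items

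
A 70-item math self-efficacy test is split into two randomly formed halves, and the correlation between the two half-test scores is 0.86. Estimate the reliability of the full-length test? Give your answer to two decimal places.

The full test is twice the length of either half (n = 2).
r_full = 2(0.86) / (1 + 0.86)
       = 1.7200 / 1.8600 = 0.9247

0.92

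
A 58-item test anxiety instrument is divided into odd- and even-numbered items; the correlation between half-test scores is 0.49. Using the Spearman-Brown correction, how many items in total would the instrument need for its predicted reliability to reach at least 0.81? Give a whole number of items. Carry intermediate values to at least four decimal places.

r_full = 2(0.49)/(1 + 0.49) = 0.6577
n = r_tgt(1 − r_full) / [r_full(1 − r_tgt)] = 0.81 × 0.3423 / (0.6577 × 0.19) ≈ 2.2188
Items = 2.2188 × 58 ≈ 128.69 → 129

129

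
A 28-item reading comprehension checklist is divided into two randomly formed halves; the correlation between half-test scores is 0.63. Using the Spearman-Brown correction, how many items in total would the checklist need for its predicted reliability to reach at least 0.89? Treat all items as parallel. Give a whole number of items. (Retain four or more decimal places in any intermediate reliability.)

67

r_full = 2(0.63)/(1 + 0.63) = 0.7730
Solve Spearman-Brown for n: n = 0.89(1 − 0.7730) / [0.7730(1 − 0.89)] = 2.3760
Items = 2.3760 × 28 ≈ 66.53 → 67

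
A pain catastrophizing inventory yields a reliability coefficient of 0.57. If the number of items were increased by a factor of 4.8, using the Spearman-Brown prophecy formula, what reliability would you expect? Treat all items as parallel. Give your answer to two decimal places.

0.86

r_new = 4.8·0.57 / [1 + (4.8 − 1)·0.57]
     = 2.7360 / 3.1660 = 0.8642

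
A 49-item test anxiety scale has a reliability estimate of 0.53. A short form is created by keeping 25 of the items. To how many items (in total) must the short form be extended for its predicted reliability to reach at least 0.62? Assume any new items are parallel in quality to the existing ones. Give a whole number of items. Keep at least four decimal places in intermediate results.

71

Short-form reliability: n = 25/49 = 0.5102; r_25 = n·r/(1+(n−1)r) ≈ 0.3652
Length factor from the short form to reach 0.62: n' = 0.62(1 − 0.3652) / [0.3652(1 − 0.62)] ≈ 2.8361
Items = 2.8361 × 25 ≈ 70.90 → 71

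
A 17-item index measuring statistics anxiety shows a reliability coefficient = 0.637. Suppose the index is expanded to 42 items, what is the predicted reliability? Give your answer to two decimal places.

n = 42/17 = 2.4706
Spearman-Brown: r_new = n·r / (1 + (n − 1)·r)
r_new = (2.4706 × 0.637) / (1 + (2.4706 − 1) × 0.637)
     = 1.5738 / 1.9368 = 0.8126

0.81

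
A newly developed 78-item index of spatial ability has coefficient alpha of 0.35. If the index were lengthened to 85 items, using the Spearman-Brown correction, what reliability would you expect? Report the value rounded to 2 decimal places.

0.37

n = 85/78 = 1.0897
By Spearman-Brown, r_new = n r / (1 + (n − 1) r).
r_new = 1.0897·0.35 / [1 + (1.0897 − 1)·0.35]
     = 0.3814 / 1.0314 = 0.3698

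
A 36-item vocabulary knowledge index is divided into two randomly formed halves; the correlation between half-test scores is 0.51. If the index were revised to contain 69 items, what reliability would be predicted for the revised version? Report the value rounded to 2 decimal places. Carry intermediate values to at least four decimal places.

Spearman-Brown correction (n = 2): r_full = 2·0.51/(1 + 0.51) = 0.6755
Then adjust to 69 items: n = 69/36 = 1.9167
r_new = n·r_full / (1 + (n − 1)·r_full) = 1.2947 / 1.6192 ≈ 0.7996

0.80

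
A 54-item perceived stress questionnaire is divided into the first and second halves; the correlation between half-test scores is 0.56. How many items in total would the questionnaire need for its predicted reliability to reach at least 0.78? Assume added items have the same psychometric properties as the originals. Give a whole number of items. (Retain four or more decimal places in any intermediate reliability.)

76

r_full = 2(0.56)/(1 + 0.56) = 0.7179
n = r_tgt(1 − r_full) / [r_full(1 − r_tgt)] = 0.78 × 0.2821 / (0.7179 × 0.22) ≈ 1.3932
Items = 1.3932 × 54 ≈ 75.23 → 76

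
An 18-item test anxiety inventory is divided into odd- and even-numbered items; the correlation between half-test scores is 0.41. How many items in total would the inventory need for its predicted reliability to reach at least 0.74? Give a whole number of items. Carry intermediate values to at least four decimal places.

37

r_full = 2(0.41)/(1 + 0.41) = 0.5816
n = r_tgt(1 − r_full) / [r_full(1 − r_tgt)] = 0.74 × 0.4184 / (0.5816 × 0.26) ≈ 2.0475
Items = 2.0475 × 18 ≈ 36.85 → 37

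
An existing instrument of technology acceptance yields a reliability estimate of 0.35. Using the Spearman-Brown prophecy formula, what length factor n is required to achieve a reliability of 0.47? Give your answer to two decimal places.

Rearranging the Spearman-Brown formula for n,
n = r*(1 − r) / [ r (1 − r*) ]
n = 0.47 × (1 − 0.35) / [ 0.35 × (1 − 0.47) ]
  = 0.3055 / 0.1855 = 1.6469

1.65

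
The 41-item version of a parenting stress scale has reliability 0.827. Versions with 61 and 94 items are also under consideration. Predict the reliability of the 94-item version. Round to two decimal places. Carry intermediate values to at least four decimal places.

The 61-item form is not needed; work directly from the 41-item form with n = 94/41 = 2.2927.
r_{94} = n·r / (1 + (n − 1)·r) = 1.8961 / 2.0691 ≈ 0.9164

0.92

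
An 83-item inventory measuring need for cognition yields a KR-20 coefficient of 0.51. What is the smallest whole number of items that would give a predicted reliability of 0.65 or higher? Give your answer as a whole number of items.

149

Spearman-Brown solved for the length factor n:
n = r_target (1 − r_old) / [ r_old (1 − r_target) ]
n = 0.65(1 − 0.51) / [0.51(1 − 0.65)]
n = 0.3185 / 0.1785 ≈ 1.7843
1.7843 × 83 = 148.10 → 149 items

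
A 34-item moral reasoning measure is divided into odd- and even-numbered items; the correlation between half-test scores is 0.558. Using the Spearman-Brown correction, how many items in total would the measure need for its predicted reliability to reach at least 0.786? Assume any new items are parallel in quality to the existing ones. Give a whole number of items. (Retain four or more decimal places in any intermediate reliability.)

50

Corrected full-test reliability: r_full = 2 × 0.558 / (1 + 0.558) ≈ 0.7163
n = r_tgt(1 − r_full) / [r_full(1 − r_tgt)] = 0.786 × 0.2837 / (0.7163 × 0.214) ≈ 1.4547
Items = 1.4547 × 34 ≈ 49.46 → 50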